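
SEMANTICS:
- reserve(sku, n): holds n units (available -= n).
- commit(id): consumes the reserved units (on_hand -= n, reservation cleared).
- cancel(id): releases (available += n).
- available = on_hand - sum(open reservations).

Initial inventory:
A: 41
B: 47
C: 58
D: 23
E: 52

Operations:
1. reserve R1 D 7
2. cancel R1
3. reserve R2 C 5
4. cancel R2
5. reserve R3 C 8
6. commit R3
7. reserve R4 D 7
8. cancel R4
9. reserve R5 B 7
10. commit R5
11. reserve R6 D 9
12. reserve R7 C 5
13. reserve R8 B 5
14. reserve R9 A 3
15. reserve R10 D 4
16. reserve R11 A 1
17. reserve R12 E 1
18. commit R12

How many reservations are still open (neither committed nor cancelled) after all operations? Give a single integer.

Step 1: reserve R1 D 7 -> on_hand[A=41 B=47 C=58 D=23 E=52] avail[A=41 B=47 C=58 D=16 E=52] open={R1}
Step 2: cancel R1 -> on_hand[A=41 B=47 C=58 D=23 E=52] avail[A=41 B=47 C=58 D=23 E=52] open={}
Step 3: reserve R2 C 5 -> on_hand[A=41 B=47 C=58 D=23 E=52] avail[A=41 B=47 C=53 D=23 E=52] open={R2}
Step 4: cancel R2 -> on_hand[A=41 B=47 C=58 D=23 E=52] avail[A=41 B=47 C=58 D=23 E=52] open={}
Step 5: reserve R3 C 8 -> on_hand[A=41 B=47 C=58 D=23 E=52] avail[A=41 B=47 C=50 D=23 E=52] open={R3}
Step 6: commit R3 -> on_hand[A=41 B=47 C=50 D=23 E=52] avail[A=41 B=47 C=50 D=23 E=52] open={}
Step 7: reserve R4 D 7 -> on_hand[A=41 B=47 C=50 D=23 E=52] avail[A=41 B=47 C=50 D=16 E=52] open={R4}
Step 8: cancel R4 -> on_hand[A=41 B=47 C=50 D=23 E=52] avail[A=41 B=47 C=50 D=23 E=52] open={}
Step 9: reserve R5 B 7 -> on_hand[A=41 B=47 C=50 D=23 E=52] avail[A=41 B=40 C=50 D=23 E=52] open={R5}
Step 10: commit R5 -> on_hand[A=41 B=40 C=50 D=23 E=52] avail[A=41 B=40 C=50 D=23 E=52] open={}
Step 11: reserve R6 D 9 -> on_hand[A=41 B=40 C=50 D=23 E=52] avail[A=41 B=40 C=50 D=14 E=52] open={R6}
Step 12: reserve R7 C 5 -> on_hand[A=41 B=40 C=50 D=23 E=52] avail[A=41 B=40 C=45 D=14 E=52] open={R6,R7}
Step 13: reserve R8 B 5 -> on_hand[A=41 B=40 C=50 D=23 E=52] avail[A=41 B=35 C=45 D=14 E=52] open={R6,R7,R8}
Step 14: reserve R9 A 3 -> on_hand[A=41 B=40 C=50 D=23 E=52] avail[A=38 B=35 C=45 D=14 E=52] open={R6,R7,R8,R9}
Step 15: reserve R10 D 4 -> on_hand[A=41 B=40 C=50 D=23 E=52] avail[A=38 B=35 C=45 D=10 E=52] open={R10,R6,R7,R8,R9}
Step 16: reserve R11 A 1 -> on_hand[A=41 B=40 C=50 D=23 E=52] avail[A=37 B=35 C=45 D=10 E=52] open={R10,R11,R6,R7,R8,R9}
Step 17: reserve R12 E 1 -> on_hand[A=41 B=40 C=50 D=23 E=52] avail[A=37 B=35 C=45 D=10 E=51] open={R10,R11,R12,R6,R7,R8,R9}
Step 18: commit R12 -> on_hand[A=41 B=40 C=50 D=23 E=51] avail[A=37 B=35 C=45 D=10 E=51] open={R10,R11,R6,R7,R8,R9}
Open reservations: ['R10', 'R11', 'R6', 'R7', 'R8', 'R9'] -> 6

Answer: 6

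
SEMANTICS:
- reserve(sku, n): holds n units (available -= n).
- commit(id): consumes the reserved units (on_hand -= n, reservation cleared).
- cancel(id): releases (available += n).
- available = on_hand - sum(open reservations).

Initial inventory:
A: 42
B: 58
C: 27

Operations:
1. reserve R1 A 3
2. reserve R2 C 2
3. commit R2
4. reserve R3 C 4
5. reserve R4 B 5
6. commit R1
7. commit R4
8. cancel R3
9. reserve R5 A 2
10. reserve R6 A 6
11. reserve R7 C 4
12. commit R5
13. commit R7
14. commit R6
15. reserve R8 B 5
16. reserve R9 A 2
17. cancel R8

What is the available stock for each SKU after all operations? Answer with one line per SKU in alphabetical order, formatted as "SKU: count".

Answer: A: 29
B: 53
C: 21

Derivation:
Step 1: reserve R1 A 3 -> on_hand[A=42 B=58 C=27] avail[A=39 B=58 C=27] open={R1}
Step 2: reserve R2 C 2 -> on_hand[A=42 B=58 C=27] avail[A=39 B=58 C=25] open={R1,R2}
Step 3: commit R2 -> on_hand[A=42 B=58 C=25] avail[A=39 B=58 C=25] open={R1}
Step 4: reserve R3 C 4 -> on_hand[A=42 B=58 C=25] avail[A=39 B=58 C=21] open={R1,R3}
Step 5: reserve R4 B 5 -> on_hand[A=42 B=58 C=25] avail[A=39 B=53 C=21] open={R1,R3,R4}
Step 6: commit R1 -> on_hand[A=39 B=58 C=25] avail[A=39 B=53 C=21] open={R3,R4}
Step 7: commit R4 -> on_hand[A=39 B=53 C=25] avail[A=39 B=53 C=21] open={R3}
Step 8: cancel R3 -> on_hand[A=39 B=53 C=25] avail[A=39 B=53 C=25] open={}
Step 9: reserve R5 A 2 -> on_hand[A=39 B=53 C=25] avail[A=37 B=53 C=25] open={R5}
Step 10: reserve R6 A 6 -> on_hand[A=39 B=53 C=25] avail[A=31 B=53 C=25] open={R5,R6}
Step 11: reserve R7 C 4 -> on_hand[A=39 B=53 C=25] avail[A=31 B=53 C=21] open={R5,R6,R7}
Step 12: commit R5 -> on_hand[A=37 B=53 C=25] avail[A=31 B=53 C=21] open={R6,R7}
Step 13: commit R7 -> on_hand[A=37 B=53 C=21] avail[A=31 B=53 C=21] open={R6}
Step 14: commit R6 -> on_hand[A=31 B=53 C=21] avail[A=31 B=53 C=21] open={}
Step 15: reserve R8 B 5 -> on_hand[A=31 B=53 C=21] avail[A=31 B=48 C=21] open={R8}
Step 16: reserve R9 A 2 -> on_hand[A=31 B=53 C=21] avail[A=29 B=48 C=21] open={R8,R9}
Step 17: cancel R8 -> on_hand[A=31 B=53 C=21] avail[A=29 B=53 C=21] open={R9}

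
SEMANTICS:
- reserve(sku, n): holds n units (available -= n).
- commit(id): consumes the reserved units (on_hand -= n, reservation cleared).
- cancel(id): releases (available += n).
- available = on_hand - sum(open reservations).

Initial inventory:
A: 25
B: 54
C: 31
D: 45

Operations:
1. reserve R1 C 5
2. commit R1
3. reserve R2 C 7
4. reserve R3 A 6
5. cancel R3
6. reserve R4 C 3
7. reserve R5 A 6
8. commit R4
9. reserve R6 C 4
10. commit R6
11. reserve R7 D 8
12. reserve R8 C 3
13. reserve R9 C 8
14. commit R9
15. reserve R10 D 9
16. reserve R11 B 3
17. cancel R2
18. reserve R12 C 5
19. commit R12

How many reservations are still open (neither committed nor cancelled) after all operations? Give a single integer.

Step 1: reserve R1 C 5 -> on_hand[A=25 B=54 C=31 D=45] avail[A=25 B=54 C=26 D=45] open={R1}
Step 2: commit R1 -> on_hand[A=25 B=54 C=26 D=45] avail[A=25 B=54 C=26 D=45] open={}
Step 3: reserve R2 C 7 -> on_hand[A=25 B=54 C=26 D=45] avail[A=25 B=54 C=19 D=45] open={R2}
Step 4: reserve R3 A 6 -> on_hand[A=25 B=54 C=26 D=45] avail[A=19 B=54 C=19 D=45] open={R2,R3}
Step 5: cancel R3 -> on_hand[A=25 B=54 C=26 D=45] avail[A=25 B=54 C=19 D=45] open={R2}
Step 6: reserve R4 C 3 -> on_hand[A=25 B=54 C=26 D=45] avail[A=25 B=54 C=16 D=45] open={R2,R4}
Step 7: reserve R5 A 6 -> on_hand[A=25 B=54 C=26 D=45] avail[A=19 B=54 C=16 D=45] open={R2,R4,R5}
Step 8: commit R4 -> on_hand[A=25 B=54 C=23 D=45] avail[A=19 B=54 C=16 D=45] open={R2,R5}
Step 9: reserve R6 C 4 -> on_hand[A=25 B=54 C=23 D=45] avail[A=19 B=54 C=12 D=45] open={R2,R5,R6}
Step 10: commit R6 -> on_hand[A=25 B=54 C=19 D=45] avail[A=19 B=54 C=12 D=45] open={R2,R5}
Step 11: reserve R7 D 8 -> on_hand[A=25 B=54 C=19 D=45] avail[A=19 B=54 C=12 D=37] open={R2,R5,R7}
Step 12: reserve R8 C 3 -> on_hand[A=25 B=54 C=19 D=45] avail[A=19 B=54 C=9 D=37] open={R2,R5,R7,R8}
Step 13: reserve R9 C 8 -> on_hand[A=25 B=54 C=19 D=45] avail[A=19 B=54 C=1 D=37] open={R2,R5,R7,R8,R9}
Step 14: commit R9 -> on_hand[A=25 B=54 C=11 D=45] avail[A=19 B=54 C=1 D=37] open={R2,R5,R7,R8}
Step 15: reserve R10 D 9 -> on_hand[A=25 B=54 C=11 D=45] avail[A=19 B=54 C=1 D=28] open={R10,R2,R5,R7,R8}
Step 16: reserve R11 B 3 -> on_hand[A=25 B=54 C=11 D=45] avail[A=19 B=51 C=1 D=28] open={R10,R11,R2,R5,R7,R8}
Step 17: cancel R2 -> on_hand[A=25 B=54 C=11 D=45] avail[A=19 B=51 C=8 D=28] open={R10,R11,R5,R7,R8}
Step 18: reserve R12 C 5 -> on_hand[A=25 B=54 C=11 D=45] avail[A=19 B=51 C=3 D=28] open={R10,R11,R12,R5,R7,R8}
Step 19: commit R12 -> on_hand[A=25 B=54 C=6 D=45] avail[A=19 B=51 C=3 D=28] open={R10,R11,R5,R7,R8}
Open reservations: ['R10', 'R11', 'R5', 'R7', 'R8'] -> 5

Answer: 5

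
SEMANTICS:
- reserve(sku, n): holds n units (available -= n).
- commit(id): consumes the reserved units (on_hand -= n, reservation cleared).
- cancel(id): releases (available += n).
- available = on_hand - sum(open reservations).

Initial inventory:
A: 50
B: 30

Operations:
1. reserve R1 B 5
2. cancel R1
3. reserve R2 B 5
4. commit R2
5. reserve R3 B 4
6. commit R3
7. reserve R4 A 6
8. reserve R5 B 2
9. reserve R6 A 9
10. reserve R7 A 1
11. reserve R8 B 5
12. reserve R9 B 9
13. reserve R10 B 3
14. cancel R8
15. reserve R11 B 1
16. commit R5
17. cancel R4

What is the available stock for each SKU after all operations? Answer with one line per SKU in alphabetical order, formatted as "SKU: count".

Answer: A: 40
B: 6

Derivation:
Step 1: reserve R1 B 5 -> on_hand[A=50 B=30] avail[A=50 B=25] open={R1}
Step 2: cancel R1 -> on_hand[A=50 B=30] avail[A=50 B=30] open={}
Step 3: reserve R2 B 5 -> on_hand[A=50 B=30] avail[A=50 B=25] open={R2}
Step 4: commit R2 -> on_hand[A=50 B=25] avail[A=50 B=25] open={}
Step 5: reserve R3 B 4 -> on_hand[A=50 B=25] avail[A=50 B=21] open={R3}
Step 6: commit R3 -> on_hand[A=50 B=21] avail[A=50 B=21] open={}
Step 7: reserve R4 A 6 -> on_hand[A=50 B=21] avail[A=44 B=21] open={R4}
Step 8: reserve R5 B 2 -> on_hand[A=50 B=21] avail[A=44 B=19] open={R4,R5}
Step 9: reserve R6 A 9 -> on_hand[A=50 B=21] avail[A=35 B=19] open={R4,R5,R6}
Step 10: reserve R7 A 1 -> on_hand[A=50 B=21] avail[A=34 B=19] open={R4,R5,R6,R7}
Step 11: reserve R8 B 5 -> on_hand[A=50 B=21] avail[A=34 B=14] open={R4,R5,R6,R7,R8}
Step 12: reserve R9 B 9 -> on_hand[A=50 B=21] avail[A=34 B=5] open={R4,R5,R6,R7,R8,R9}
Step 13: reserve R10 B 3 -> on_hand[A=50 B=21] avail[A=34 B=2] open={R10,R4,R5,R6,R7,R8,R9}
Step 14: cancel R8 -> on_hand[A=50 B=21] avail[A=34 B=7] open={R10,R4,R5,R6,R7,R9}
Step 15: reserve R11 B 1 -> on_hand[A=50 B=21] avail[A=34 B=6] open={R10,R11,R4,R5,R6,R7,R9}
Step 16: commit R5 -> on_hand[A=50 B=19] avail[A=34 B=6] open={R10,R11,R4,R6,R7,R9}
Step 17: cancel R4 -> on_hand[A=50 B=19] avail[A=40 B=6] open={R10,R11,R6,R7,R9}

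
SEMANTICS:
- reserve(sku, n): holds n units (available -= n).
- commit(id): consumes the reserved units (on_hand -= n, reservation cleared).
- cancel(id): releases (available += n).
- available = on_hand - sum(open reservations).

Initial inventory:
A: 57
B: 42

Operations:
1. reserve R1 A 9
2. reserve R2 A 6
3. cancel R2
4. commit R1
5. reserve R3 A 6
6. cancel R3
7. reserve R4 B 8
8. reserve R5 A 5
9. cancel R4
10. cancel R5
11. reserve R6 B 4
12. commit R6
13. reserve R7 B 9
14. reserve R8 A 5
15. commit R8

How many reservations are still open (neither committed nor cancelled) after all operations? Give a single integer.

Answer: 1

Derivation:
Step 1: reserve R1 A 9 -> on_hand[A=57 B=42] avail[A=48 B=42] open={R1}
Step 2: reserve R2 A 6 -> on_hand[A=57 B=42] avail[A=42 B=42] open={R1,R2}
Step 3: cancel R2 -> on_hand[A=57 B=42] avail[A=48 B=42] open={R1}
Step 4: commit R1 -> on_hand[A=48 B=42] avail[A=48 B=42] open={}
Step 5: reserve R3 A 6 -> on_hand[A=48 B=42] avail[A=42 B=42] open={R3}
Step 6: cancel R3 -> on_hand[A=48 B=42] avail[A=48 B=42] open={}
Step 7: reserve R4 B 8 -> on_hand[A=48 B=42] avail[A=48 B=34] open={R4}
Step 8: reserve R5 A 5 -> on_hand[A=48 B=42] avail[A=43 B=34] open={R4,R5}
Step 9: cancel R4 -> on_hand[A=48 B=42] avail[A=43 B=42] open={R5}
Step 10: cancel R5 -> on_hand[A=48 B=42] avail[A=48 B=42] open={}
Step 11: reserve R6 B 4 -> on_hand[A=48 B=42] avail[A=48 B=38] open={R6}
Step 12: commit R6 -> on_hand[A=48 B=38] avail[A=48 B=38] open={}
Step 13: reserve R7 B 9 -> on_hand[A=48 B=38] avail[A=48 B=29] open={R7}
Step 14: reserve R8 A 5 -> on_hand[A=48 B=38] avail[A=43 B=29] open={R7,R8}
Step 15: commit R8 -> on_hand[A=43 B=38] avail[A=43 B=29] open={R7}
Open reservations: ['R7'] -> 1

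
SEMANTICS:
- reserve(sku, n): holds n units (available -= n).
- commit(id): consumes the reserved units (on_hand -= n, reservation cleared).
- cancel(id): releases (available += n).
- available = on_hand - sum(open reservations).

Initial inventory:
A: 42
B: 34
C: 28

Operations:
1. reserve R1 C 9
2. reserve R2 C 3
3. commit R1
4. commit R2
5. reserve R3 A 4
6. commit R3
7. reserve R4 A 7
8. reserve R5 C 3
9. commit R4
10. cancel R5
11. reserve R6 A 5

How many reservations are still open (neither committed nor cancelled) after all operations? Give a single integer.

Answer: 1

Derivation:
Step 1: reserve R1 C 9 -> on_hand[A=42 B=34 C=28] avail[A=42 B=34 C=19] open={R1}
Step 2: reserve R2 C 3 -> on_hand[A=42 B=34 C=28] avail[A=42 B=34 C=16] open={R1,R2}
Step 3: commit R1 -> on_hand[A=42 B=34 C=19] avail[A=42 B=34 C=16] open={R2}
Step 4: commit R2 -> on_hand[A=42 B=34 C=16] avail[A=42 B=34 C=16] open={}
Step 5: reserve R3 A 4 -> on_hand[A=42 B=34 C=16] avail[A=38 B=34 C=16] open={R3}
Step 6: commit R3 -> on_hand[A=38 B=34 C=16] avail[A=38 B=34 C=16] open={}
Step 7: reserve R4 A 7 -> on_hand[A=38 B=34 C=16] avail[A=31 B=34 C=16] open={R4}
Step 8: reserve R5 C 3 -> on_hand[A=38 B=34 C=16] avail[A=31 B=34 C=13] open={R4,R5}
Step 9: commit R4 -> on_hand[A=31 B=34 C=16] avail[A=31 B=34 C=13] open={R5}
Step 10: cancel R5 -> on_hand[A=31 B=34 C=16] avail[A=31 B=34 C=16] open={}
Step 11: reserve R6 A 5 -> on_hand[A=31 B=34 C=16] avail[A=26 B=34 C=16] open={R6}
Open reservations: ['R6'] -> 1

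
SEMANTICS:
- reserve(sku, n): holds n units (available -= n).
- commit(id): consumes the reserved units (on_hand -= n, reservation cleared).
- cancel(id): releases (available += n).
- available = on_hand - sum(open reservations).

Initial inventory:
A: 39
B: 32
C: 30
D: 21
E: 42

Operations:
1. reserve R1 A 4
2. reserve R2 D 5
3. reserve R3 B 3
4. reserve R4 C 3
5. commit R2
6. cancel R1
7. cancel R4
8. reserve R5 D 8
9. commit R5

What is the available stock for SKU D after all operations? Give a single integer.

Step 1: reserve R1 A 4 -> on_hand[A=39 B=32 C=30 D=21 E=42] avail[A=35 B=32 C=30 D=21 E=42] open={R1}
Step 2: reserve R2 D 5 -> on_hand[A=39 B=32 C=30 D=21 E=42] avail[A=35 B=32 C=30 D=16 E=42] open={R1,R2}
Step 3: reserve R3 B 3 -> on_hand[A=39 B=32 C=30 D=21 E=42] avail[A=35 B=29 C=30 D=16 E=42] open={R1,R2,R3}
Step 4: reserve R4 C 3 -> on_hand[A=39 B=32 C=30 D=21 E=42] avail[A=35 B=29 C=27 D=16 E=42] open={R1,R2,R3,R4}
Step 5: commit R2 -> on_hand[A=39 B=32 C=30 D=16 E=42] avail[A=35 B=29 C=27 D=16 E=42] open={R1,R3,R4}
Step 6: cancel R1 -> on_hand[A=39 B=32 C=30 D=16 E=42] avail[A=39 B=29 C=27 D=16 E=42] open={R3,R4}
Step 7: cancel R4 -> on_hand[A=39 B=32 C=30 D=16 E=42] avail[A=39 B=29 C=30 D=16 E=42] open={R3}
Step 8: reserve R5 D 8 -> on_hand[A=39 B=32 C=30 D=16 E=42] avail[A=39 B=29 C=30 D=8 E=42] open={R3,R5}
Step 9: commit R5 -> on_hand[A=39 B=32 C=30 D=8 E=42] avail[A=39 B=29 C=30 D=8 E=42] open={R3}
Final available[D] = 8

Answer: 8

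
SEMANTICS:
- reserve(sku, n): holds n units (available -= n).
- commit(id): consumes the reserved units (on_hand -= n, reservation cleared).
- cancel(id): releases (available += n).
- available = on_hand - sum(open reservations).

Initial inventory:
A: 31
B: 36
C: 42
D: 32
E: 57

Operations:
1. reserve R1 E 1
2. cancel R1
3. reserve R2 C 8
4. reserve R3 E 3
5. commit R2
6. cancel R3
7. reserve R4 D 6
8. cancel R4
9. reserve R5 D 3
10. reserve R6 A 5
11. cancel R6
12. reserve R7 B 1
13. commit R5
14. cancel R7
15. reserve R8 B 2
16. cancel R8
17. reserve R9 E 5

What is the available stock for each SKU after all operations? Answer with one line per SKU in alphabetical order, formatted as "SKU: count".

Step 1: reserve R1 E 1 -> on_hand[A=31 B=36 C=42 D=32 E=57] avail[A=31 B=36 C=42 D=32 E=56] open={R1}
Step 2: cancel R1 -> on_hand[A=31 B=36 C=42 D=32 E=57] avail[A=31 B=36 C=42 D=32 E=57] open={}
Step 3: reserve R2 C 8 -> on_hand[A=31 B=36 C=42 D=32 E=57] avail[A=31 B=36 C=34 D=32 E=57] open={R2}
Step 4: reserve R3 E 3 -> on_hand[A=31 B=36 C=42 D=32 E=57] avail[A=31 B=36 C=34 D=32 E=54] open={R2,R3}
Step 5: commit R2 -> on_hand[A=31 B=36 C=34 D=32 E=57] avail[A=31 B=36 C=34 D=32 E=54] open={R3}
Step 6: cancel R3 -> on_hand[A=31 B=36 C=34 D=32 E=57] avail[A=31 B=36 C=34 D=32 E=57] open={}
Step 7: reserve R4 D 6 -> on_hand[A=31 B=36 C=34 D=32 E=57] avail[A=31 B=36 C=34 D=26 E=57] open={R4}
Step 8: cancel R4 -> on_hand[A=31 B=36 C=34 D=32 E=57] avail[A=31 B=36 C=34 D=32 E=57] open={}
Step 9: reserve R5 D 3 -> on_hand[A=31 B=36 C=34 D=32 E=57] avail[A=31 B=36 C=34 D=29 E=57] open={R5}
Step 10: reserve R6 A 5 -> on_hand[A=31 B=36 C=34 D=32 E=57] avail[A=26 B=36 C=34 D=29 E=57] open={R5,R6}
Step 11: cancel R6 -> on_hand[A=31 B=36 C=34 D=32 E=57] avail[A=31 B=36 C=34 D=29 E=57] open={R5}
Step 12: reserve R7 B 1 -> on_hand[A=31 B=36 C=34 D=32 E=57] avail[A=31 B=35 C=34 D=29 E=57] open={R5,R7}
Step 13: commit R5 -> on_hand[A=31 B=36 C=34 D=29 E=57] avail[A=31 B=35 C=34 D=29 E=57] open={R7}
Step 14: cancel R7 -> on_hand[A=31 B=36 C=34 D=29 E=57] avail[A=31 B=36 C=34 D=29 E=57] open={}
Step 15: reserve R8 B 2 -> on_hand[A=31 B=36 C=34 D=29 E=57] avail[A=31 B=34 C=34 D=29 E=57] open={R8}
Step 16: cancel R8 -> on_hand[A=31 B=36 C=34 D=29 E=57] avail[A=31 B=36 C=34 D=29 E=57] open={}
Step 17: reserve R9 E 5 -> on_hand[A=31 B=36 C=34 D=29 E=57] avail[A=31 B=36 C=34 D=29 E=52] open={R9}

Answer: A: 31
B: 36
C: 34
D: 29
E: 52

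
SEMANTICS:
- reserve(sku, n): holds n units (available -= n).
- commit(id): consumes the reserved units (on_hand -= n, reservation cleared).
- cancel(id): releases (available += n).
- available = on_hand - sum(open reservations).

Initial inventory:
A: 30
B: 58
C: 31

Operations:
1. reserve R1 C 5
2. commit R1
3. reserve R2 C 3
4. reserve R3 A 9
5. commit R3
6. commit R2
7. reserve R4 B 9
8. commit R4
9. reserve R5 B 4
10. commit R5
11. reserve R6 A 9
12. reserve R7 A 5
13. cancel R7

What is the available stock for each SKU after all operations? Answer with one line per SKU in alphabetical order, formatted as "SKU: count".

Answer: A: 12
B: 45
C: 23

Derivation:
Step 1: reserve R1 C 5 -> on_hand[A=30 B=58 C=31] avail[A=30 B=58 C=26] open={R1}
Step 2: commit R1 -> on_hand[A=30 B=58 C=26] avail[A=30 B=58 C=26] open={}
Step 3: reserve R2 C 3 -> on_hand[A=30 B=58 C=26] avail[A=30 B=58 C=23] open={R2}
Step 4: reserve R3 A 9 -> on_hand[A=30 B=58 C=26] avail[A=21 B=58 C=23] open={R2,R3}
Step 5: commit R3 -> on_hand[A=21 B=58 C=26] avail[A=21 B=58 C=23] open={R2}
Step 6: commit R2 -> on_hand[A=21 B=58 C=23] avail[A=21 B=58 C=23] open={}
Step 7: reserve R4 B 9 -> on_hand[A=21 B=58 C=23] avail[A=21 B=49 C=23] open={R4}
Step 8: commit R4 -> on_hand[A=21 B=49 C=23] avail[A=21 B=49 C=23] open={}
Step 9: reserve R5 B 4 -> on_hand[A=21 B=49 C=23] avail[A=21 B=45 C=23] open={R5}
Step 10: commit R5 -> on_hand[A=21 B=45 C=23] avail[A=21 B=45 C=23] open={}
Step 11: reserve R6 A 9 -> on_hand[A=21 B=45 C=23] avail[A=12 B=45 C=23] open={R6}
Step 12: reserve R7 A 5 -> on_hand[A=21 B=45 C=23] avail[A=7 B=45 C=23] open={R6,R7}
Step 13: cancel R7 -> on_hand[A=21 B=45 C=23] avail[A=12 B=45 C=23] open={R6}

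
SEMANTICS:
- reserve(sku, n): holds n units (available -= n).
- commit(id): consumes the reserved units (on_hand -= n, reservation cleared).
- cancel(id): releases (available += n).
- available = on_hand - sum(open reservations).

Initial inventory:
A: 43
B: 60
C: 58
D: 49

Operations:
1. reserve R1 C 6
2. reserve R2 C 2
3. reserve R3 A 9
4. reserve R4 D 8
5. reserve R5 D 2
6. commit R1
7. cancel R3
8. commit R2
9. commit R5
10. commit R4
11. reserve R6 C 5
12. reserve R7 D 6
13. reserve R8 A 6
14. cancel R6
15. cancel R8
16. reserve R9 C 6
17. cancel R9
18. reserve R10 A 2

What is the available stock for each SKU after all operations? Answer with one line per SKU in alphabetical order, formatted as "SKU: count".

Step 1: reserve R1 C 6 -> on_hand[A=43 B=60 C=58 D=49] avail[A=43 B=60 C=52 D=49] open={R1}
Step 2: reserve R2 C 2 -> on_hand[A=43 B=60 C=58 D=49] avail[A=43 B=60 C=50 D=49] open={R1,R2}
Step 3: reserve R3 A 9 -> on_hand[A=43 B=60 C=58 D=49] avail[A=34 B=60 C=50 D=49] open={R1,R2,R3}
Step 4: reserve R4 D 8 -> on_hand[A=43 B=60 C=58 D=49] avail[A=34 B=60 C=50 D=41] open={R1,R2,R3,R4}
Step 5: reserve R5 D 2 -> on_hand[A=43 B=60 C=58 D=49] avail[A=34 B=60 C=50 D=39] open={R1,R2,R3,R4,R5}
Step 6: commit R1 -> on_hand[A=43 B=60 C=52 D=49] avail[A=34 B=60 C=50 D=39] open={R2,R3,R4,R5}
Step 7: cancel R3 -> on_hand[A=43 B=60 C=52 D=49] avail[A=43 B=60 C=50 D=39] open={R2,R4,R5}
Step 8: commit R2 -> on_hand[A=43 B=60 C=50 D=49] avail[A=43 B=60 C=50 D=39] open={R4,R5}
Step 9: commit R5 -> on_hand[A=43 B=60 C=50 D=47] avail[A=43 B=60 C=50 D=39] open={R4}
Step 10: commit R4 -> on_hand[A=43 B=60 C=50 D=39] avail[A=43 B=60 C=50 D=39] open={}
Step 11: reserve R6 C 5 -> on_hand[A=43 B=60 C=50 D=39] avail[A=43 B=60 C=45 D=39] open={R6}
Step 12: reserve R7 D 6 -> on_hand[A=43 B=60 C=50 D=39] avail[A=43 B=60 C=45 D=33] open={R6,R7}
Step 13: reserve R8 A 6 -> on_hand[A=43 B=60 C=50 D=39] avail[A=37 B=60 C=45 D=33] open={R6,R7,R8}
Step 14: cancel R6 -> on_hand[A=43 B=60 C=50 D=39] avail[A=37 B=60 C=50 D=33] open={R7,R8}
Step 15: cancel R8 -> on_hand[A=43 B=60 C=50 D=39] avail[A=43 B=60 C=50 D=33] open={R7}
Step 16: reserve R9 C 6 -> on_hand[A=43 B=60 C=50 D=39] avail[A=43 B=60 C=44 D=33] open={R7,R9}
Step 17: cancel R9 -> on_hand[A=43 B=60 C=50 D=39] avail[A=43 B=60 C=50 D=33] open={R7}
Step 18: reserve R10 A 2 -> on_hand[A=43 B=60 C=50 D=39] avail[A=41 B=60 C=50 D=33] open={R10,R7}

Answer: A: 41
B: 60
C: 50
D: 33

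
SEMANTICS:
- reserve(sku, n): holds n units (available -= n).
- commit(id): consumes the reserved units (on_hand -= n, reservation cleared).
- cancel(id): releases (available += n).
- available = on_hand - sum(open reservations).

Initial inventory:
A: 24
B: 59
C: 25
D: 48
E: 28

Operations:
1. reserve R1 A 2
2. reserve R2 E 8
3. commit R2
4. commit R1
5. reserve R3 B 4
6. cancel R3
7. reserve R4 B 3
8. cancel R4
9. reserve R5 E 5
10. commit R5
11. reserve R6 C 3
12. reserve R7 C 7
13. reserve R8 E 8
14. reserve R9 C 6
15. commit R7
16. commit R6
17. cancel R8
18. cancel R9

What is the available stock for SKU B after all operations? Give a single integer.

Answer: 59

Derivation:
Step 1: reserve R1 A 2 -> on_hand[A=24 B=59 C=25 D=48 E=28] avail[A=22 B=59 C=25 D=48 E=28] open={R1}
Step 2: reserve R2 E 8 -> on_hand[A=24 B=59 C=25 D=48 E=28] avail[A=22 B=59 C=25 D=48 E=20] open={R1,R2}
Step 3: commit R2 -> on_hand[A=24 B=59 C=25 D=48 E=20] avail[A=22 B=59 C=25 D=48 E=20] open={R1}
Step 4: commit R1 -> on_hand[A=22 B=59 C=25 D=48 E=20] avail[A=22 B=59 C=25 D=48 E=20] open={}
Step 5: reserve R3 B 4 -> on_hand[A=22 B=59 C=25 D=48 E=20] avail[A=22 B=55 C=25 D=48 E=20] open={R3}
Step 6: cancel R3 -> on_hand[A=22 B=59 C=25 D=48 E=20] avail[A=22 B=59 C=25 D=48 E=20] open={}
Step 7: reserve R4 B 3 -> on_hand[A=22 B=59 C=25 D=48 E=20] avail[A=22 B=56 C=25 D=48 E=20] open={R4}
Step 8: cancel R4 -> on_hand[A=22 B=59 C=25 D=48 E=20] avail[A=22 B=59 C=25 D=48 E=20] open={}
Step 9: reserve R5 E 5 -> on_hand[A=22 B=59 C=25 D=48 E=20] avail[A=22 B=59 C=25 D=48 E=15] open={R5}
Step 10: commit R5 -> on_hand[A=22 B=59 C=25 D=48 E=15] avail[A=22 B=59 C=25 D=48 E=15] open={}
Step 11: reserve R6 C 3 -> on_hand[A=22 B=59 C=25 D=48 E=15] avail[A=22 B=59 C=22 D=48 E=15] open={R6}
Step 12: reserve R7 C 7 -> on_hand[A=22 B=59 C=25 D=48 E=15] avail[A=22 B=59 C=15 D=48 E=15] open={R6,R7}
Step 13: reserve R8 E 8 -> on_hand[A=22 B=59 C=25 D=48 E=15] avail[A=22 B=59 C=15 D=48 E=7] open={R6,R7,R8}
Step 14: reserve R9 C 6 -> on_hand[A=22 B=59 C=25 D=48 E=15] avail[A=22 B=59 C=9 D=48 E=7] open={R6,R7,R8,R9}
Step 15: commit R7 -> on_hand[A=22 B=59 C=18 D=48 E=15] avail[A=22 B=59 C=9 D=48 E=7] open={R6,R8,R9}
Step 16: commit R6 -> on_hand[A=22 B=59 C=15 D=48 E=15] avail[A=22 B=59 C=9 D=48 E=7] open={R8,R9}
Step 17: cancel R8 -> on_hand[A=22 B=59 C=15 D=48 E=15] avail[A=22 B=59 C=9 D=48 E=15] open={R9}
Step 18: cancel R9 -> on_hand[A=22 B=59 C=15 D=48 E=15] avail[A=22 B=59 C=15 D=48 E=15] open={}
Final available[B] = 59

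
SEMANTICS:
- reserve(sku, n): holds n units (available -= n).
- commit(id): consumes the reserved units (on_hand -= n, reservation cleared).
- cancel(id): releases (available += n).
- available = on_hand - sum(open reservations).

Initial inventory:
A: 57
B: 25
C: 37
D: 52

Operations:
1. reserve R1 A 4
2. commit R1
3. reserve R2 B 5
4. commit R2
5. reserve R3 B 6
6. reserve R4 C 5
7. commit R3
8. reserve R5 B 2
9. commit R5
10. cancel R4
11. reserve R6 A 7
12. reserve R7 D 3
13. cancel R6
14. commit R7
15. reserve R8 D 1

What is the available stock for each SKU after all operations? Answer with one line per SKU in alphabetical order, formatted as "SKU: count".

Answer: A: 53
B: 12
C: 37
D: 48

Derivation:
Step 1: reserve R1 A 4 -> on_hand[A=57 B=25 C=37 D=52] avail[A=53 B=25 C=37 D=52] open={R1}
Step 2: commit R1 -> on_hand[A=53 B=25 C=37 D=52] avail[A=53 B=25 C=37 D=52] open={}
Step 3: reserve R2 B 5 -> on_hand[A=53 B=25 C=37 D=52] avail[A=53 B=20 C=37 D=52] open={R2}
Step 4: commit R2 -> on_hand[A=53 B=20 C=37 D=52] avail[A=53 B=20 C=37 D=52] open={}
Step 5: reserve R3 B 6 -> on_hand[A=53 B=20 C=37 D=52] avail[A=53 B=14 C=37 D=52] open={R3}
Step 6: reserve R4 C 5 -> on_hand[A=53 B=20 C=37 D=52] avail[A=53 B=14 C=32 D=52] open={R3,R4}
Step 7: commit R3 -> on_hand[A=53 B=14 C=37 D=52] avail[A=53 B=14 C=32 D=52] open={R4}
Step 8: reserve R5 B 2 -> on_hand[A=53 B=14 C=37 D=52] avail[A=53 B=12 C=32 D=52] open={R4,R5}
Step 9: commit R5 -> on_hand[A=53 B=12 C=37 D=52] avail[A=53 B=12 C=32 D=52] open={R4}
Step 10: cancel R4 -> on_hand[A=53 B=12 C=37 D=52] avail[A=53 B=12 C=37 D=52] open={}
Step 11: reserve R6 A 7 -> on_hand[A=53 B=12 C=37 D=52] avail[A=46 B=12 C=37 D=52] open={R6}
Step 12: reserve R7 D 3 -> on_hand[A=53 B=12 C=37 D=52] avail[A=46 B=12 C=37 D=49] open={R6,R7}
Step 13: cancel R6 -> on_hand[A=53 B=12 C=37 D=52] avail[A=53 B=12 C=37 D=49] open={R7}
Step 14: commit R7 -> on_hand[A=53 B=12 C=37 D=49] avail[A=53 B=12 C=37 D=49] open={}
Step 15: reserve R8 D 1 -> on_hand[A=53 B=12 C=37 D=49] avail[A=53 B=12 C=37 D=48] open={R8}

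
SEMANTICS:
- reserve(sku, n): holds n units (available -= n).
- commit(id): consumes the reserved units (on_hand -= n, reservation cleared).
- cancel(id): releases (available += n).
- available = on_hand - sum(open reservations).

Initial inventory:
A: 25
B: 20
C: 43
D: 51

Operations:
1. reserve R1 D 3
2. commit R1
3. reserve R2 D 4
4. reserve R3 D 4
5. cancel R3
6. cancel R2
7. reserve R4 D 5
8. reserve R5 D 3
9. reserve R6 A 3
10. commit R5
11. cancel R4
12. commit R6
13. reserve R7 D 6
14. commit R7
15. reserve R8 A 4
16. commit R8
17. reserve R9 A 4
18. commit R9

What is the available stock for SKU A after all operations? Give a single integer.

Answer: 14

Derivation:
Step 1: reserve R1 D 3 -> on_hand[A=25 B=20 C=43 D=51] avail[A=25 B=20 C=43 D=48] open={R1}
Step 2: commit R1 -> on_hand[A=25 B=20 C=43 D=48] avail[A=25 B=20 C=43 D=48] open={}
Step 3: reserve R2 D 4 -> on_hand[A=25 B=20 C=43 D=48] avail[A=25 B=20 C=43 D=44] open={R2}
Step 4: reserve R3 D 4 -> on_hand[A=25 B=20 C=43 D=48] avail[A=25 B=20 C=43 D=40] open={R2,R3}
Step 5: cancel R3 -> on_hand[A=25 B=20 C=43 D=48] avail[A=25 B=20 C=43 D=44] open={R2}
Step 6: cancel R2 -> on_hand[A=25 B=20 C=43 D=48] avail[A=25 B=20 C=43 D=48] open={}
Step 7: reserve R4 D 5 -> on_hand[A=25 B=20 C=43 D=48] avail[A=25 B=20 C=43 D=43] open={R4}
Step 8: reserve R5 D 3 -> on_hand[A=25 B=20 C=43 D=48] avail[A=25 B=20 C=43 D=40] open={R4,R5}
Step 9: reserve R6 A 3 -> on_hand[A=25 B=20 C=43 D=48] avail[A=22 B=20 C=43 D=40] open={R4,R5,R6}
Step 10: commit R5 -> on_hand[A=25 B=20 C=43 D=45] avail[A=22 B=20 C=43 D=40] open={R4,R6}
Step 11: cancel R4 -> on_hand[A=25 B=20 C=43 D=45] avail[A=22 B=20 C=43 D=45] open={R6}
Step 12: commit R6 -> on_hand[A=22 B=20 C=43 D=45] avail[A=22 B=20 C=43 D=45] open={}
Step 13: reserve R7 D 6 -> on_hand[A=22 B=20 C=43 D=45] avail[A=22 B=20 C=43 D=39] open={R7}
Step 14: commit R7 -> on_hand[A=22 B=20 C=43 D=39] avail[A=22 B=20 C=43 D=39] open={}
Step 15: reserve R8 A 4 -> on_hand[A=22 B=20 C=43 D=39] avail[A=18 B=20 C=43 D=39] open={R8}
Step 16: commit R8 -> on_hand[A=18 B=20 C=43 D=39] avail[A=18 B=20 C=43 D=39] open={}
Step 17: reserve R9 A 4 -> on_hand[A=18 B=20 C=43 D=39] avail[A=14 B=20 C=43 D=39] open={R9}
Step 18: commit R9 -> on_hand[A=14 B=20 C=43 D=39] avail[A=14 B=20 C=43 D=39] open={}
Final available[A] = 14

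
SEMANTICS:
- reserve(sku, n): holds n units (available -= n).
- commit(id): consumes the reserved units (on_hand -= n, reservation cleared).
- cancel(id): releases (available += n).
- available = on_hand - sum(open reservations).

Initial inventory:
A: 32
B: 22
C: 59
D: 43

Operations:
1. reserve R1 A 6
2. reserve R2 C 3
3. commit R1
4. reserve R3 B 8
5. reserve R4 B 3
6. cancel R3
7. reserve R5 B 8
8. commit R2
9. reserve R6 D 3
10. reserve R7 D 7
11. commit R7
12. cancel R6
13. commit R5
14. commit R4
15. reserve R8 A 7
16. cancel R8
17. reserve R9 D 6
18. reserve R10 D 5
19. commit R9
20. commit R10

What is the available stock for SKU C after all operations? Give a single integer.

Answer: 56

Derivation:
Step 1: reserve R1 A 6 -> on_hand[A=32 B=22 C=59 D=43] avail[A=26 B=22 C=59 D=43] open={R1}
Step 2: reserve R2 C 3 -> on_hand[A=32 B=22 C=59 D=43] avail[A=26 B=22 C=56 D=43] open={R1,R2}
Step 3: commit R1 -> on_hand[A=26 B=22 C=59 D=43] avail[A=26 B=22 C=56 D=43] open={R2}
Step 4: reserve R3 B 8 -> on_hand[A=26 B=22 C=59 D=43] avail[A=26 B=14 C=56 D=43] open={R2,R3}
Step 5: reserve R4 B 3 -> on_hand[A=26 B=22 C=59 D=43] avail[A=26 B=11 C=56 D=43] open={R2,R3,R4}
Step 6: cancel R3 -> on_hand[A=26 B=22 C=59 D=43] avail[A=26 B=19 C=56 D=43] open={R2,R4}
Step 7: reserve R5 B 8 -> on_hand[A=26 B=22 C=59 D=43] avail[A=26 B=11 C=56 D=43] open={R2,R4,R5}
Step 8: commit R2 -> on_hand[A=26 B=22 C=56 D=43] avail[A=26 B=11 C=56 D=43] open={R4,R5}
Step 9: reserve R6 D 3 -> on_hand[A=26 B=22 C=56 D=43] avail[A=26 B=11 C=56 D=40] open={R4,R5,R6}
Step 10: reserve R7 D 7 -> on_hand[A=26 B=22 C=56 D=43] avail[A=26 B=11 C=56 D=33] open={R4,R5,R6,R7}
Step 11: commit R7 -> on_hand[A=26 B=22 C=56 D=36] avail[A=26 B=11 C=56 D=33] open={R4,R5,R6}
Step 12: cancel R6 -> on_hand[A=26 B=22 C=56 D=36] avail[A=26 B=11 C=56 D=36] open={R4,R5}
Step 13: commit R5 -> on_hand[A=26 B=14 C=56 D=36] avail[A=26 B=11 C=56 D=36] open={R4}
Step 14: commit R4 -> on_hand[A=26 B=11 C=56 D=36] avail[A=26 B=11 C=56 D=36] open={}
Step 15: reserve R8 A 7 -> on_hand[A=26 B=11 C=56 D=36] avail[A=19 B=11 C=56 D=36] open={R8}
Step 16: cancel R8 -> on_hand[A=26 B=11 C=56 D=36] avail[A=26 B=11 C=56 D=36] open={}
Step 17: reserve R9 D 6 -> on_hand[A=26 B=11 C=56 D=36] avail[A=26 B=11 C=56 D=30] open={R9}
Step 18: reserve R10 D 5 -> on_hand[A=26 B=11 C=56 D=36] avail[A=26 B=11 C=56 D=25] open={R10,R9}
Step 19: commit R9 -> on_hand[A=26 B=11 C=56 D=30] avail[A=26 B=11 C=56 D=25] open={R10}
Step 20: commit R10 -> on_hand[A=26 B=11 C=56 D=25] avail[A=26 B=11 C=56 D=25] open={}
Final available[C] = 56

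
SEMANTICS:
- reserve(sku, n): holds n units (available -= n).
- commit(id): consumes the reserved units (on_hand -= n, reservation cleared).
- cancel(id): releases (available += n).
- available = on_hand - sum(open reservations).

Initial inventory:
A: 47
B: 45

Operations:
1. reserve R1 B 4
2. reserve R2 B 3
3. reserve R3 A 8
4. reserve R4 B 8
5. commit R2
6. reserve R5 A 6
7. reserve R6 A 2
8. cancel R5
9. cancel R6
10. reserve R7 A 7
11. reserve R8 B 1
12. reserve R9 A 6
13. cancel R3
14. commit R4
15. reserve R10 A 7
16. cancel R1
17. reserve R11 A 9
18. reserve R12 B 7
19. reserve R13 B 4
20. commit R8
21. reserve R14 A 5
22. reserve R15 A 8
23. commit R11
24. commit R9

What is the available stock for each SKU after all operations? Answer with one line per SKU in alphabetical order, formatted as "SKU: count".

Answer: A: 5
B: 22

Derivation:
Step 1: reserve R1 B 4 -> on_hand[A=47 B=45] avail[A=47 B=41] open={R1}
Step 2: reserve R2 B 3 -> on_hand[A=47 B=45] avail[A=47 B=38] open={R1,R2}
Step 3: reserve R3 A 8 -> on_hand[A=47 B=45] avail[A=39 B=38] open={R1,R2,R3}
Step 4: reserve R4 B 8 -> on_hand[A=47 B=45] avail[A=39 B=30] open={R1,R2,R3,R4}
Step 5: commit R2 -> on_hand[A=47 B=42] avail[A=39 B=30] open={R1,R3,R4}
Step 6: reserve R5 A 6 -> on_hand[A=47 B=42] avail[A=33 B=30] open={R1,R3,R4,R5}
Step 7: reserve R6 A 2 -> on_hand[A=47 B=42] avail[A=31 B=30] open={R1,R3,R4,R5,R6}
Step 8: cancel R5 -> on_hand[A=47 B=42] avail[A=37 B=30] open={R1,R3,R4,R6}
Step 9: cancel R6 -> on_hand[A=47 B=42] avail[A=39 B=30] open={R1,R3,R4}
Step 10: reserve R7 A 7 -> on_hand[A=47 B=42] avail[A=32 B=30] open={R1,R3,R4,R7}
Step 11: reserve R8 B 1 -> on_hand[A=47 B=42] avail[A=32 B=29] open={R1,R3,R4,R7,R8}
Step 12: reserve R9 A 6 -> on_hand[A=47 B=42] avail[A=26 B=29] open={R1,R3,R4,R7,R8,R9}
Step 13: cancel R3 -> on_hand[A=47 B=42] avail[A=34 B=29] open={R1,R4,R7,R8,R9}
Step 14: commit R4 -> on_hand[A=47 B=34] avail[A=34 B=29] open={R1,R7,R8,R9}
Step 15: reserve R10 A 7 -> on_hand[A=47 B=34] avail[A=27 B=29] open={R1,R10,R7,R8,R9}
Step 16: cancel R1 -> on_hand[A=47 B=34] avail[A=27 B=33] open={R10,R7,R8,R9}
Step 17: reserve R11 A 9 -> on_hand[A=47 B=34] avail[A=18 B=33] open={R10,R11,R7,R8,R9}
Step 18: reserve R12 B 7 -> on_hand[A=47 B=34] avail[A=18 B=26] open={R10,R11,R12,R7,R8,R9}
Step 19: reserve R13 B 4 -> on_hand[A=47 B=34] avail[A=18 B=22] open={R10,R11,R12,R13,R7,R8,R9}
Step 20: commit R8 -> on_hand[A=47 B=33] avail[A=18 B=22] open={R10,R11,R12,R13,R7,R9}
Step 21: reserve R14 A 5 -> on_hand[A=47 B=33] avail[A=13 B=22] open={R10,R11,R12,R13,R14,R7,R9}
Step 22: reserve R15 A 8 -> on_hand[A=47 B=33] avail[A=5 B=22] open={R10,R11,R12,R13,R14,R15,R7,R9}
Step 23: commit R11 -> on_hand[A=38 B=33] avail[A=5 B=22] open={R10,R12,R13,R14,R15,R7,R9}
Step 24: commit R9 -> on_hand[A=32 B=33] avail[A=5 B=22] open={R10,R12,R13,R14,R15,R7}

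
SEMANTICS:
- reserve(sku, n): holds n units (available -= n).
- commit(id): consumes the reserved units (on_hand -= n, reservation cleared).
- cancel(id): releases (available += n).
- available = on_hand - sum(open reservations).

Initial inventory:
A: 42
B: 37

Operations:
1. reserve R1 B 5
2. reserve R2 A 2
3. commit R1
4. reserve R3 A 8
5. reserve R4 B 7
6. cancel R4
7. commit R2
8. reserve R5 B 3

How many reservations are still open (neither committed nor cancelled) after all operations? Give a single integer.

Answer: 2

Derivation:
Step 1: reserve R1 B 5 -> on_hand[A=42 B=37] avail[A=42 B=32] open={R1}
Step 2: reserve R2 A 2 -> on_hand[A=42 B=37] avail[A=40 B=32] open={R1,R2}
Step 3: commit R1 -> on_hand[A=42 B=32] avail[A=40 B=32] open={R2}
Step 4: reserve R3 A 8 -> on_hand[A=42 B=32] avail[A=32 B=32] open={R2,R3}
Step 5: reserve R4 B 7 -> on_hand[A=42 B=32] avail[A=32 B=25] open={R2,R3,R4}
Step 6: cancel R4 -> on_hand[A=42 B=32] avail[A=32 B=32] open={R2,R3}
Step 7: commit R2 -> on_hand[A=40 B=32] avail[A=32 B=32] open={R3}
Step 8: reserve R5 B 3 -> on_hand[A=40 B=32] avail[A=32 B=29] open={R3,R5}
Open reservations: ['R3', 'R5'] -> 2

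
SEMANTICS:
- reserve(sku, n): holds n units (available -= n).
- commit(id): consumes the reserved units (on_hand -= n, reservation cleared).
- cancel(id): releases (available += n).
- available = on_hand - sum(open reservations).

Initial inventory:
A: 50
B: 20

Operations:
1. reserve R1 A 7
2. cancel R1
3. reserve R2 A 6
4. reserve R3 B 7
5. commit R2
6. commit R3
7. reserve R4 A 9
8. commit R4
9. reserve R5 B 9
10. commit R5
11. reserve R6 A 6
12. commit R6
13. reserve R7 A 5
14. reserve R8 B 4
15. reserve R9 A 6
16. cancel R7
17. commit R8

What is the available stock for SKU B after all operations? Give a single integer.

Answer: 0

Derivation:
Step 1: reserve R1 A 7 -> on_hand[A=50 B=20] avail[A=43 B=20] open={R1}
Step 2: cancel R1 -> on_hand[A=50 B=20] avail[A=50 B=20] open={}
Step 3: reserve R2 A 6 -> on_hand[A=50 B=20] avail[A=44 B=20] open={R2}
Step 4: reserve R3 B 7 -> on_hand[A=50 B=20] avail[A=44 B=13] open={R2,R3}
Step 5: commit R2 -> on_hand[A=44 B=20] avail[A=44 B=13] open={R3}
Step 6: commit R3 -> on_hand[A=44 B=13] avail[A=44 B=13] open={}
Step 7: reserve R4 A 9 -> on_hand[A=44 B=13] avail[A=35 B=13] open={R4}
Step 8: commit R4 -> on_hand[A=35 B=13] avail[A=35 B=13] open={}
Step 9: reserve R5 B 9 -> on_hand[A=35 B=13] avail[A=35 B=4] open={R5}
Step 10: commit R5 -> on_hand[A=35 B=4] avail[A=35 B=4] open={}
Step 11: reserve R6 A 6 -> on_hand[A=35 B=4] avail[A=29 B=4] open={R6}
Step 12: commit R6 -> on_hand[A=29 B=4] avail[A=29 B=4] open={}
Step 13: reserve R7 A 5 -> on_hand[A=29 B=4] avail[A=24 B=4] open={R7}
Step 14: reserve R8 B 4 -> on_hand[A=29 B=4] avail[A=24 B=0] open={R7,R8}
Step 15: reserve R9 A 6 -> on_hand[A=29 B=4] avail[A=18 B=0] open={R7,R8,R9}
Step 16: cancel R7 -> on_hand[A=29 B=4] avail[A=23 B=0] open={R8,R9}
Step 17: commit R8 -> on_hand[A=29 B=0] avail[A=23 B=0] open={R9}
Final available[B] = 0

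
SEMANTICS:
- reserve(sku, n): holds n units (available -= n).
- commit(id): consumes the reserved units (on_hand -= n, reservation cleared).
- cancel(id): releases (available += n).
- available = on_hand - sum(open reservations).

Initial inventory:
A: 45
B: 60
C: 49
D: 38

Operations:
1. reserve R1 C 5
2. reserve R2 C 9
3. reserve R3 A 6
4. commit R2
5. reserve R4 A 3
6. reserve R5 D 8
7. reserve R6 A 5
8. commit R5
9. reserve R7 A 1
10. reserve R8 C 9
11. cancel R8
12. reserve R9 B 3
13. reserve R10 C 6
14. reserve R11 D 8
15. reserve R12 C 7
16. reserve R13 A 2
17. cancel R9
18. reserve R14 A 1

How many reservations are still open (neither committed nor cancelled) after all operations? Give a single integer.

Answer: 10

Derivation:
Step 1: reserve R1 C 5 -> on_hand[A=45 B=60 C=49 D=38] avail[A=45 B=60 C=44 D=38] open={R1}
Step 2: reserve R2 C 9 -> on_hand[A=45 B=60 C=49 D=38] avail[A=45 B=60 C=35 D=38] open={R1,R2}
Step 3: reserve R3 A 6 -> on_hand[A=45 B=60 C=49 D=38] avail[A=39 B=60 C=35 D=38] open={R1,R2,R3}
Step 4: commit R2 -> on_hand[A=45 B=60 C=40 D=38] avail[A=39 B=60 C=35 D=38] open={R1,R3}
Step 5: reserve R4 A 3 -> on_hand[A=45 B=60 C=40 D=38] avail[A=36 B=60 C=35 D=38] open={R1,R3,R4}
Step 6: reserve R5 D 8 -> on_hand[A=45 B=60 C=40 D=38] avail[A=36 B=60 C=35 D=30] open={R1,R3,R4,R5}
Step 7: reserve R6 A 5 -> on_hand[A=45 B=60 C=40 D=38] avail[A=31 B=60 C=35 D=30] open={R1,R3,R4,R5,R6}
Step 8: commit R5 -> on_hand[A=45 B=60 C=40 D=30] avail[A=31 B=60 C=35 D=30] open={R1,R3,R4,R6}
Step 9: reserve R7 A 1 -> on_hand[A=45 B=60 C=40 D=30] avail[A=30 B=60 C=35 D=30] open={R1,R3,R4,R6,R7}
Step 10: reserve R8 C 9 -> on_hand[A=45 B=60 C=40 D=30] avail[A=30 B=60 C=26 D=30] open={R1,R3,R4,R6,R7,R8}
Step 11: cancel R8 -> on_hand[A=45 B=60 C=40 D=30] avail[A=30 B=60 C=35 D=30] open={R1,R3,R4,R6,R7}
Step 12: reserve R9 B 3 -> on_hand[A=45 B=60 C=40 D=30] avail[A=30 B=57 C=35 D=30] open={R1,R3,R4,R6,R7,R9}
Step 13: reserve R10 C 6 -> on_hand[A=45 B=60 C=40 D=30] avail[A=30 B=57 C=29 D=30] open={R1,R10,R3,R4,R6,R7,R9}
Step 14: reserve R11 D 8 -> on_hand[A=45 B=60 C=40 D=30] avail[A=30 B=57 C=29 D=22] open={R1,R10,R11,R3,R4,R6,R7,R9}
Step 15: reserve R12 C 7 -> on_hand[A=45 B=60 C=40 D=30] avail[A=30 B=57 C=22 D=22] open={R1,R10,R11,R12,R3,R4,R6,R7,R9}
Step 16: reserve R13 A 2 -> on_hand[A=45 B=60 C=40 D=30] avail[A=28 B=57 C=22 D=22] open={R1,R10,R11,R12,R13,R3,R4,R6,R7,R9}
Step 17: cancel R9 -> on_hand[A=45 B=60 C=40 D=30] avail[A=28 B=60 C=22 D=22] open={R1,R10,R11,R12,R13,R3,R4,R6,R7}
Step 18: reserve R14 A 1 -> on_hand[A=45 B=60 C=40 D=30] avail[A=27 B=60 C=22 D=22] open={R1,R10,R11,R12,R13,R14,R3,R4,R6,R7}
Open reservations: ['R1', 'R10', 'R11', 'R12', 'R13', 'R14', 'R3', 'R4', 'R6', 'R7'] -> 10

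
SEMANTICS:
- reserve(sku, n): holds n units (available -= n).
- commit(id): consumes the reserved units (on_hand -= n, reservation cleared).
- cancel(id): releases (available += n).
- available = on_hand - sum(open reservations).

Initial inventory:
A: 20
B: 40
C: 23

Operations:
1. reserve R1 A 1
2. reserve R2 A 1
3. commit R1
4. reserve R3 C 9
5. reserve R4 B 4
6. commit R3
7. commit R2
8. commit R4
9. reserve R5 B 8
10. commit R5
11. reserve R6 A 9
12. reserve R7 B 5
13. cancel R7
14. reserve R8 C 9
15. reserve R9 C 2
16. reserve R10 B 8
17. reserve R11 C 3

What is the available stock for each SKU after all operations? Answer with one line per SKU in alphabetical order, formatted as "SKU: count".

Answer: A: 9
B: 20
C: 0

Derivation:
Step 1: reserve R1 A 1 -> on_hand[A=20 B=40 C=23] avail[A=19 B=40 C=23] open={R1}
Step 2: reserve R2 A 1 -> on_hand[A=20 B=40 C=23] avail[A=18 B=40 C=23] open={R1,R2}
Step 3: commit R1 -> on_hand[A=19 B=40 C=23] avail[A=18 B=40 C=23] open={R2}
Step 4: reserve R3 C 9 -> on_hand[A=19 B=40 C=23] avail[A=18 B=40 C=14] open={R2,R3}
Step 5: reserve R4 B 4 -> on_hand[A=19 B=40 C=23] avail[A=18 B=36 C=14] open={R2,R3,R4}
Step 6: commit R3 -> on_hand[A=19 B=40 C=14] avail[A=18 B=36 C=14] open={R2,R4}
Step 7: commit R2 -> on_hand[A=18 B=40 C=14] avail[A=18 B=36 C=14] open={R4}
Step 8: commit R4 -> on_hand[A=18 B=36 C=14] avail[A=18 B=36 C=14] open={}
Step 9: reserve R5 B 8 -> on_hand[A=18 B=36 C=14] avail[A=18 B=28 C=14] open={R5}
Step 10: commit R5 -> on_hand[A=18 B=28 C=14] avail[A=18 B=28 C=14] open={}
Step 11: reserve R6 A 9 -> on_hand[A=18 B=28 C=14] avail[A=9 B=28 C=14] open={R6}
Step 12: reserve R7 B 5 -> on_hand[A=18 B=28 C=14] avail[A=9 B=23 C=14] open={R6,R7}
Step 13: cancel R7 -> on_hand[A=18 B=28 C=14] avail[A=9 B=28 C=14] open={R6}
Step 14: reserve R8 C 9 -> on_hand[A=18 B=28 C=14] avail[A=9 B=28 C=5] open={R6,R8}
Step 15: reserve R9 C 2 -> on_hand[A=18 B=28 C=14] avail[A=9 B=28 C=3] open={R6,R8,R9}
Step 16: reserve R10 B 8 -> on_hand[A=18 B=28 C=14] avail[A=9 B=20 C=3] open={R10,R6,R8,R9}
Step 17: reserve R11 C 3 -> on_hand[A=18 B=28 C=14] avail[A=9 B=20 C=0] open={R10,R11,R6,R8,R9}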